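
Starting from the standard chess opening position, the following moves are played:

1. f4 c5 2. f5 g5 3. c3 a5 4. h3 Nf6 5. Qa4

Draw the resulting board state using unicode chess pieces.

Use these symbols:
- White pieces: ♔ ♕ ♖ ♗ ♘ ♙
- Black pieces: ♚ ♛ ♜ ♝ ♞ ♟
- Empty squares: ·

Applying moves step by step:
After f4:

♜ ♞ ♝ ♛ ♚ ♝ ♞ ♜
♟ ♟ ♟ ♟ ♟ ♟ ♟ ♟
· · · · · · · ·
· · · · · · · ·
· · · · · ♙ · ·
· · · · · · · ·
♙ ♙ ♙ ♙ ♙ · ♙ ♙
♖ ♘ ♗ ♕ ♔ ♗ ♘ ♖


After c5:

♜ ♞ ♝ ♛ ♚ ♝ ♞ ♜
♟ ♟ · ♟ ♟ ♟ ♟ ♟
· · · · · · · ·
· · ♟ · · · · ·
· · · · · ♙ · ·
· · · · · · · ·
♙ ♙ ♙ ♙ ♙ · ♙ ♙
♖ ♘ ♗ ♕ ♔ ♗ ♘ ♖


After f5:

♜ ♞ ♝ ♛ ♚ ♝ ♞ ♜
♟ ♟ · ♟ ♟ ♟ ♟ ♟
· · · · · · · ·
· · ♟ · · ♙ · ·
· · · · · · · ·
· · · · · · · ·
♙ ♙ ♙ ♙ ♙ · ♙ ♙
♖ ♘ ♗ ♕ ♔ ♗ ♘ ♖


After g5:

♜ ♞ ♝ ♛ ♚ ♝ ♞ ♜
♟ ♟ · ♟ ♟ ♟ · ♟
· · · · · · · ·
· · ♟ · · ♙ ♟ ·
· · · · · · · ·
· · · · · · · ·
♙ ♙ ♙ ♙ ♙ · ♙ ♙
♖ ♘ ♗ ♕ ♔ ♗ ♘ ♖


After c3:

♜ ♞ ♝ ♛ ♚ ♝ ♞ ♜
♟ ♟ · ♟ ♟ ♟ · ♟
· · · · · · · ·
· · ♟ · · ♙ ♟ ·
· · · · · · · ·
· · ♙ · · · · ·
♙ ♙ · ♙ ♙ · ♙ ♙
♖ ♘ ♗ ♕ ♔ ♗ ♘ ♖


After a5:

♜ ♞ ♝ ♛ ♚ ♝ ♞ ♜
· ♟ · ♟ ♟ ♟ · ♟
· · · · · · · ·
♟ · ♟ · · ♙ ♟ ·
· · · · · · · ·
· · ♙ · · · · ·
♙ ♙ · ♙ ♙ · ♙ ♙
♖ ♘ ♗ ♕ ♔ ♗ ♘ ♖


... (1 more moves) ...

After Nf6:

♜ ♞ ♝ ♛ ♚ ♝ · ♜
· ♟ · ♟ ♟ ♟ · ♟
· · · · · ♞ · ·
♟ · ♟ · · ♙ ♟ ·
· · · · · · · ·
· · ♙ · · · · ♙
♙ ♙ · ♙ ♙ · ♙ ·
♖ ♘ ♗ ♕ ♔ ♗ ♘ ♖


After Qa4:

♜ ♞ ♝ ♛ ♚ ♝ · ♜
· ♟ · ♟ ♟ ♟ · ♟
· · · · · ♞ · ·
♟ · ♟ · · ♙ ♟ ·
♕ · · · · · · ·
· · ♙ · · · · ♙
♙ ♙ · ♙ ♙ · ♙ ·
♖ ♘ ♗ · ♔ ♗ ♘ ♖



  a b c d e f g h
  ─────────────────
8│♜ ♞ ♝ ♛ ♚ ♝ · ♜│8
7│· ♟ · ♟ ♟ ♟ · ♟│7
6│· · · · · ♞ · ·│6
5│♟ · ♟ · · ♙ ♟ ·│5
4│♕ · · · · · · ·│4
3│· · ♙ · · · · ♙│3
2│♙ ♙ · ♙ ♙ · ♙ ·│2
1│♖ ♘ ♗ · ♔ ♗ ♘ ♖│1
  ─────────────────
  a b c d e f g h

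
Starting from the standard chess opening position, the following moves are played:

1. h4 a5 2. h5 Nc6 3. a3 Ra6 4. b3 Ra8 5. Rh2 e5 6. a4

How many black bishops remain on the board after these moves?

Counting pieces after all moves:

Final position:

  a b c d e f g h
  ─────────────────
8│♜ · ♝ ♛ ♚ ♝ ♞ ♜│8
7│· ♟ ♟ ♟ · ♟ ♟ ♟│7
6│· · ♞ · · · · ·│6
5│♟ · · · ♟ · · ♙│5
4│♙ · · · · · · ·│4
3│· ♙ · · · · · ·│3
2│· · ♙ ♙ ♙ ♙ ♙ ♖│2
1│♖ ♘ ♗ ♕ ♔ ♗ ♘ ·│1
  ─────────────────
  a b c d e f g h


2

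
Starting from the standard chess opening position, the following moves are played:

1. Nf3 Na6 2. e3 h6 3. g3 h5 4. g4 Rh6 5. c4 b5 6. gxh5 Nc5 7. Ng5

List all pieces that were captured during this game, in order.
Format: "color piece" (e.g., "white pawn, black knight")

Tracking captures:
  gxh5: captured black pawn

black pawn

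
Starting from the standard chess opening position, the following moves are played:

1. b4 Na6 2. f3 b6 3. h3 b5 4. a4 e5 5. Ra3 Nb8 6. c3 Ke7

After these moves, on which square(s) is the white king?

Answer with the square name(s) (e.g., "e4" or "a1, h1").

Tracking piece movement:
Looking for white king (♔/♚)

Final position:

  a b c d e f g h
  ─────────────────
8│♜ ♞ ♝ ♛ · ♝ ♞ ♜│8
7│♟ · ♟ ♟ ♚ ♟ ♟ ♟│7
6│· · · · · · · ·│6
5│· ♟ · · ♟ · · ·│5
4│♙ ♙ · · · · · ·│4
3│♖ · ♙ · · ♙ · ♙│3
2│· · · ♙ ♙ · ♙ ·│2
1│· ♘ ♗ ♕ ♔ ♗ ♘ ♖│1
  ─────────────────
  a b c d e f g h


e1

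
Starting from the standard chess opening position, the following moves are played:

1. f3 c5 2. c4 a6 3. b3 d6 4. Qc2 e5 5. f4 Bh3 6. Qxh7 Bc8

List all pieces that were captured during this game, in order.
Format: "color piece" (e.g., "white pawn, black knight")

Tracking captures:
  Qxh7: captured black pawn

black pawn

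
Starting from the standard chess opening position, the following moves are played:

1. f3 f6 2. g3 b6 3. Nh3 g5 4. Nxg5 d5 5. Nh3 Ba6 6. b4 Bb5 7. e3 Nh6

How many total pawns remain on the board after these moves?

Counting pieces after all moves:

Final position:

  a b c d e f g h
  ─────────────────
8│♜ ♞ · ♛ ♚ ♝ · ♜│8
7│♟ · ♟ · ♟ · · ♟│7
6│· ♟ · · · ♟ · ♞│6
5│· ♝ · ♟ · · · ·│5
4│· ♙ · · · · · ·│4
3│· · · · ♙ ♙ ♙ ♘│3
2│♙ · ♙ ♙ · · · ♙│2
1│♖ ♘ ♗ ♕ ♔ ♗ · ♖│1
  ─────────────────
  a b c d e f g h


15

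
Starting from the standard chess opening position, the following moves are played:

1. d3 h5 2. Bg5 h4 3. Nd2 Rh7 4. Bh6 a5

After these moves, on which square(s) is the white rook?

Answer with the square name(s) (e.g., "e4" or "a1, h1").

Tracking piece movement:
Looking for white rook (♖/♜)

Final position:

  a b c d e f g h
  ─────────────────
8│♜ ♞ ♝ ♛ ♚ ♝ ♞ ·│8
7│· ♟ ♟ ♟ ♟ ♟ ♟ ♜│7
6│· · · · · · · ♗│6
5│♟ · · · · · · ·│5
4│· · · · · · · ♟│4
3│· · · ♙ · · · ·│3
2│♙ ♙ ♙ ♘ ♙ ♙ ♙ ♙│2
1│♖ · · ♕ ♔ ♗ ♘ ♖│1
  ─────────────────
  a b c d e f g h


a1, h1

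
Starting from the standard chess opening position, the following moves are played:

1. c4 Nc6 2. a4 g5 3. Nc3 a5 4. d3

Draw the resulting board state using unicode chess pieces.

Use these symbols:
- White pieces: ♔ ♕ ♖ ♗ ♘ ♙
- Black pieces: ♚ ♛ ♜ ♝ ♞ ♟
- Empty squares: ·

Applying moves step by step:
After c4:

♜ ♞ ♝ ♛ ♚ ♝ ♞ ♜
♟ ♟ ♟ ♟ ♟ ♟ ♟ ♟
· · · · · · · ·
· · · · · · · ·
· · ♙ · · · · ·
· · · · · · · ·
♙ ♙ · ♙ ♙ ♙ ♙ ♙
♖ ♘ ♗ ♕ ♔ ♗ ♘ ♖


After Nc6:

♜ · ♝ ♛ ♚ ♝ ♞ ♜
♟ ♟ ♟ ♟ ♟ ♟ ♟ ♟
· · ♞ · · · · ·
· · · · · · · ·
· · ♙ · · · · ·
· · · · · · · ·
♙ ♙ · ♙ ♙ ♙ ♙ ♙
♖ ♘ ♗ ♕ ♔ ♗ ♘ ♖


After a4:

♜ · ♝ ♛ ♚ ♝ ♞ ♜
♟ ♟ ♟ ♟ ♟ ♟ ♟ ♟
· · ♞ · · · · ·
· · · · · · · ·
♙ · ♙ · · · · ·
· · · · · · · ·
· ♙ · ♙ ♙ ♙ ♙ ♙
♖ ♘ ♗ ♕ ♔ ♗ ♘ ♖


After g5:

♜ · ♝ ♛ ♚ ♝ ♞ ♜
♟ ♟ ♟ ♟ ♟ ♟ · ♟
· · ♞ · · · · ·
· · · · · · ♟ ·
♙ · ♙ · · · · ·
· · · · · · · ·
· ♙ · ♙ ♙ ♙ ♙ ♙
♖ ♘ ♗ ♕ ♔ ♗ ♘ ♖


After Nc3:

♜ · ♝ ♛ ♚ ♝ ♞ ♜
♟ ♟ ♟ ♟ ♟ ♟ · ♟
· · ♞ · · · · ·
· · · · · · ♟ ·
♙ · ♙ · · · · ·
· · ♘ · · · · ·
· ♙ · ♙ ♙ ♙ ♙ ♙
♖ · ♗ ♕ ♔ ♗ ♘ ♖


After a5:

♜ · ♝ ♛ ♚ ♝ ♞ ♜
· ♟ ♟ ♟ ♟ ♟ · ♟
· · ♞ · · · · ·
♟ · · · · · ♟ ·
♙ · ♙ · · · · ·
· · ♘ · · · · ·
· ♙ · ♙ ♙ ♙ ♙ ♙
♖ · ♗ ♕ ♔ ♗ ♘ ♖


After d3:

♜ · ♝ ♛ ♚ ♝ ♞ ♜
· ♟ ♟ ♟ ♟ ♟ · ♟
· · ♞ · · · · ·
♟ · · · · · ♟ ·
♙ · ♙ · · · · ·
· · ♘ ♙ · · · ·
· ♙ · · ♙ ♙ ♙ ♙
♖ · ♗ ♕ ♔ ♗ ♘ ♖



  a b c d e f g h
  ─────────────────
8│♜ · ♝ ♛ ♚ ♝ ♞ ♜│8
7│· ♟ ♟ ♟ ♟ ♟ · ♟│7
6│· · ♞ · · · · ·│6
5│♟ · · · · · ♟ ·│5
4│♙ · ♙ · · · · ·│4
3│· · ♘ ♙ · · · ·│3
2│· ♙ · · ♙ ♙ ♙ ♙│2
1│♖ · ♗ ♕ ♔ ♗ ♘ ♖│1
  ─────────────────
  a b c d e f g h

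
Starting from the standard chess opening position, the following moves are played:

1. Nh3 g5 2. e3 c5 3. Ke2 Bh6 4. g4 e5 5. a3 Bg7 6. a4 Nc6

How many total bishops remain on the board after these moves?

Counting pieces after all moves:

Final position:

  a b c d e f g h
  ─────────────────
8│♜ · ♝ ♛ ♚ · ♞ ♜│8
7│♟ ♟ · ♟ · ♟ ♝ ♟│7
6│· · ♞ · · · · ·│6
5│· · ♟ · ♟ · ♟ ·│5
4│♙ · · · · · ♙ ·│4
3│· · · · ♙ · · ♘│3
2│· ♙ ♙ ♙ ♔ ♙ · ♙│2
1│♖ ♘ ♗ ♕ · ♗ · ♖│1
  ─────────────────
  a b c d e f g h


4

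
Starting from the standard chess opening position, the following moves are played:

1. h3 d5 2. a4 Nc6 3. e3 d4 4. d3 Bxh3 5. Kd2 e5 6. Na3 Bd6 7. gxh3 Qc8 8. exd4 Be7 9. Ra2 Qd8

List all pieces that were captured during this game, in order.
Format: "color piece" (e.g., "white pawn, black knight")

Tracking captures:
  Bxh3: captured white pawn
  gxh3: captured black bishop
  exd4: captured black pawn

white pawn, black bishop, black pawn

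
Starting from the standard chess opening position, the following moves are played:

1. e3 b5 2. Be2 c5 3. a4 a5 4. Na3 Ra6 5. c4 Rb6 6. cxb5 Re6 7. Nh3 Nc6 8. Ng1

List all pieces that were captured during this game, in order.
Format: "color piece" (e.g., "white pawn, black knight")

Tracking captures:
  cxb5: captured black pawn

black pawn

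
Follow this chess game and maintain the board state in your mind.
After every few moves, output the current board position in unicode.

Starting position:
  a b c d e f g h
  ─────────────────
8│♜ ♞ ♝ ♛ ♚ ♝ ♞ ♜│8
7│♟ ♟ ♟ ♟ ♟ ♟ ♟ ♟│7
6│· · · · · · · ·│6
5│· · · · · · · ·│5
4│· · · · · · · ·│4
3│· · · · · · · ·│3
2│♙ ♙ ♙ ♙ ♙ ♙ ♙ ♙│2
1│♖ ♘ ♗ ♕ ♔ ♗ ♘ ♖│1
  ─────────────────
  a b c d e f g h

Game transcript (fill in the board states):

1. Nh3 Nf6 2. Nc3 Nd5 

  a b c d e f g h
  ─────────────────
8│♜ ♞ ♝ ♛ ♚ ♝ · ♜│8
7│♟ ♟ ♟ ♟ ♟ ♟ ♟ ♟│7
6│· · · · · · · ·│6
5│· · · ♞ · · · ·│5
4│· · · · · · · ·│4
3│· · ♘ · · · · ♘│3
2│♙ ♙ ♙ ♙ ♙ ♙ ♙ ♙│2
1│♖ · ♗ ♕ ♔ ♗ · ♖│1
  ─────────────────
  a b c d e f g h

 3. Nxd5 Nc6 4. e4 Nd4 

  a b c d e f g h
  ─────────────────
8│♜ · ♝ ♛ ♚ ♝ · ♜│8
7│♟ ♟ ♟ ♟ ♟ ♟ ♟ ♟│7
6│· · · · · · · ·│6
5│· · · ♘ · · · ·│5
4│· · · ♞ ♙ · · ·│4
3│· · · · · · · ♘│3
2│♙ ♙ ♙ ♙ · ♙ ♙ ♙│2
1│♖ · ♗ ♕ ♔ ♗ · ♖│1
  ─────────────────
  a b c d e f g h

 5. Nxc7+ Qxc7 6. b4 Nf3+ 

  a b c d e f g h
  ─────────────────
8│♜ · ♝ · ♚ ♝ · ♜│8
7│♟ ♟ ♛ ♟ ♟ ♟ ♟ ♟│7
6│· · · · · · · ·│6
5│· · · · · · · ·│5
4│· ♙ · · ♙ · · ·│4
3│· · · · · ♞ · ♘│3
2│♙ · ♙ ♙ · ♙ ♙ ♙│2
1│♖ · ♗ ♕ ♔ ♗ · ♖│1
  ─────────────────
  a b c d e f g h

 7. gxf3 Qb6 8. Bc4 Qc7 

  a b c d e f g h
  ─────────────────
8│♜ · ♝ · ♚ ♝ · ♜│8
7│♟ ♟ ♛ ♟ ♟ ♟ ♟ ♟│7
6│· · · · · · · ·│6
5│· · · · · · · ·│5
4│· ♙ ♗ · ♙ · · ·│4
3│· · · · · ♙ · ♘│3
2│♙ · ♙ ♙ · ♙ · ♙│2
1│♖ · ♗ ♕ ♔ · · ♖│1
  ─────────────────
  a b c d e f g h

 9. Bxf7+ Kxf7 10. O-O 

  a b c d e f g h
  ─────────────────
8│♜ · ♝ · · ♝ · ♜│8
7│♟ ♟ ♛ ♟ ♟ ♚ ♟ ♟│7
6│· · · · · · · ·│6
5│· · · · · · · ·│5
4│· ♙ · · ♙ · · ·│4
3│· · · · · ♙ · ♘│3
2│♙ · ♙ ♙ · ♙ · ♙│2
1│♖ · ♗ ♕ · ♖ ♔ ·│1
  ─────────────────
  a b c d e f g h


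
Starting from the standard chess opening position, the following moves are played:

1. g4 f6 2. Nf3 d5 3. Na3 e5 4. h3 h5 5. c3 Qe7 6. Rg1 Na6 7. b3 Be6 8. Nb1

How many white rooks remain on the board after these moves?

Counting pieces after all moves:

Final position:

  a b c d e f g h
  ─────────────────
8│♜ · · · ♚ ♝ ♞ ♜│8
7│♟ ♟ ♟ · ♛ · ♟ ·│7
6│♞ · · · ♝ ♟ · ·│6
5│· · · ♟ ♟ · · ♟│5
4│· · · · · · ♙ ·│4
3│· ♙ ♙ · · ♘ · ♙│3
2│♙ · · ♙ ♙ ♙ · ·│2
1│♖ ♘ ♗ ♕ ♔ ♗ ♖ ·│1
  ─────────────────
  a b c d e f g h


2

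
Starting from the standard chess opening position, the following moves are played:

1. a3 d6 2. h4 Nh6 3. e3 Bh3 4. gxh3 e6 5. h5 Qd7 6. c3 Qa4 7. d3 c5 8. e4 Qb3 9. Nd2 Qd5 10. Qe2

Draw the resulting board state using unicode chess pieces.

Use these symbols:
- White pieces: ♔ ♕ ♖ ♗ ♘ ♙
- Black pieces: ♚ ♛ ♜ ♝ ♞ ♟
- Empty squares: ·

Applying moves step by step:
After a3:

♜ ♞ ♝ ♛ ♚ ♝ ♞ ♜
♟ ♟ ♟ ♟ ♟ ♟ ♟ ♟
· · · · · · · ·
· · · · · · · ·
· · · · · · · ·
♙ · · · · · · ·
· ♙ ♙ ♙ ♙ ♙ ♙ ♙
♖ ♘ ♗ ♕ ♔ ♗ ♘ ♖


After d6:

♜ ♞ ♝ ♛ ♚ ♝ ♞ ♜
♟ ♟ ♟ · ♟ ♟ ♟ ♟
· · · ♟ · · · ·
· · · · · · · ·
· · · · · · · ·
♙ · · · · · · ·
· ♙ ♙ ♙ ♙ ♙ ♙ ♙
♖ ♘ ♗ ♕ ♔ ♗ ♘ ♖


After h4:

♜ ♞ ♝ ♛ ♚ ♝ ♞ ♜
♟ ♟ ♟ · ♟ ♟ ♟ ♟
· · · ♟ · · · ·
· · · · · · · ·
· · · · · · · ♙
♙ · · · · · · ·
· ♙ ♙ ♙ ♙ ♙ ♙ ·
♖ ♘ ♗ ♕ ♔ ♗ ♘ ♖


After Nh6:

♜ ♞ ♝ ♛ ♚ ♝ · ♜
♟ ♟ ♟ · ♟ ♟ ♟ ♟
· · · ♟ · · · ♞
· · · · · · · ·
· · · · · · · ♙
♙ · · · · · · ·
· ♙ ♙ ♙ ♙ ♙ ♙ ·
♖ ♘ ♗ ♕ ♔ ♗ ♘ ♖


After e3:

♜ ♞ ♝ ♛ ♚ ♝ · ♜
♟ ♟ ♟ · ♟ ♟ ♟ ♟
· · · ♟ · · · ♞
· · · · · · · ·
· · · · · · · ♙
♙ · · · ♙ · · ·
· ♙ ♙ ♙ · ♙ ♙ ·
♖ ♘ ♗ ♕ ♔ ♗ ♘ ♖


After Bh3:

♜ ♞ · ♛ ♚ ♝ · ♜
♟ ♟ ♟ · ♟ ♟ ♟ ♟
· · · ♟ · · · ♞
· · · · · · · ·
· · · · · · · ♙
♙ · · · ♙ · · ♝
· ♙ ♙ ♙ · ♙ ♙ ·
♖ ♘ ♗ ♕ ♔ ♗ ♘ ♖


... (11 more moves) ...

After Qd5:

♜ ♞ · · ♚ ♝ · ♜
♟ ♟ · · · ♟ ♟ ♟
· · · ♟ ♟ · · ♞
· · ♟ ♛ · · · ♙
· · · · ♙ · · ·
♙ · ♙ ♙ · · · ♙
· ♙ · ♘ · ♙ · ·
♖ · ♗ ♕ ♔ ♗ ♘ ♖


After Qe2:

♜ ♞ · · ♚ ♝ · ♜
♟ ♟ · · · ♟ ♟ ♟
· · · ♟ ♟ · · ♞
· · ♟ ♛ · · · ♙
· · · · ♙ · · ·
♙ · ♙ ♙ · · · ♙
· ♙ · ♘ ♕ ♙ · ·
♖ · ♗ · ♔ ♗ ♘ ♖



  a b c d e f g h
  ─────────────────
8│♜ ♞ · · ♚ ♝ · ♜│8
7│♟ ♟ · · · ♟ ♟ ♟│7
6│· · · ♟ ♟ · · ♞│6
5│· · ♟ ♛ · · · ♙│5
4│· · · · ♙ · · ·│4
3│♙ · ♙ ♙ · · · ♙│3
2│· ♙ · ♘ ♕ ♙ · ·│2
1│♖ · ♗ · ♔ ♗ ♘ ♖│1
  ─────────────────
  a b c d e f g h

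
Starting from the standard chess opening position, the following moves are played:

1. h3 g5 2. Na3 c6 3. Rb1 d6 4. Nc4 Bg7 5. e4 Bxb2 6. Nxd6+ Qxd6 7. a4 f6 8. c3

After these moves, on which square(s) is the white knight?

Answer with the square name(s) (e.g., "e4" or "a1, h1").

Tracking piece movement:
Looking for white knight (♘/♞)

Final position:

  a b c d e f g h
  ─────────────────
8│♜ ♞ ♝ · ♚ · ♞ ♜│8
7│♟ ♟ · · ♟ · · ♟│7
6│· · ♟ ♛ · ♟ · ·│6
5│· · · · · · ♟ ·│5
4│♙ · · · ♙ · · ·│4
3│· · ♙ · · · · ♙│3
2│· ♝ · ♙ · ♙ ♙ ·│2
1│· ♖ ♗ ♕ ♔ ♗ ♘ ♖│1
  ─────────────────
  a b c d e f g h


g1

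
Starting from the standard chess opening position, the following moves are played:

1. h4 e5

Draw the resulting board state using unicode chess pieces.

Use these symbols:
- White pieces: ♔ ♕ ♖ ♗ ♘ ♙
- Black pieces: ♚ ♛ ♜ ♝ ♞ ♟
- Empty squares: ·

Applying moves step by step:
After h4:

♜ ♞ ♝ ♛ ♚ ♝ ♞ ♜
♟ ♟ ♟ ♟ ♟ ♟ ♟ ♟
· · · · · · · ·
· · · · · · · ·
· · · · · · · ♙
· · · · · · · ·
♙ ♙ ♙ ♙ ♙ ♙ ♙ ·
♖ ♘ ♗ ♕ ♔ ♗ ♘ ♖


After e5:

♜ ♞ ♝ ♛ ♚ ♝ ♞ ♜
♟ ♟ ♟ ♟ · ♟ ♟ ♟
· · · · · · · ·
· · · · ♟ · · ·
· · · · · · · ♙
· · · · · · · ·
♙ ♙ ♙ ♙ ♙ ♙ ♙ ·
♖ ♘ ♗ ♕ ♔ ♗ ♘ ♖



  a b c d e f g h
  ─────────────────
8│♜ ♞ ♝ ♛ ♚ ♝ ♞ ♜│8
7│♟ ♟ ♟ ♟ · ♟ ♟ ♟│7
6│· · · · · · · ·│6
5│· · · · ♟ · · ·│5
4│· · · · · · · ♙│4
3│· · · · · · · ·│3
2│♙ ♙ ♙ ♙ ♙ ♙ ♙ ·│2
1│♖ ♘ ♗ ♕ ♔ ♗ ♘ ♖│1
  ─────────────────
  a b c d e f g h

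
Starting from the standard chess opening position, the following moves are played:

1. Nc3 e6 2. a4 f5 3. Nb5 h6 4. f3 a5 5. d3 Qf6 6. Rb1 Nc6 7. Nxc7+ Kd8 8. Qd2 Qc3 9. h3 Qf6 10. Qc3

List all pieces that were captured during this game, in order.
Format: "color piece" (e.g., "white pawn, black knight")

Tracking captures:
  Nxc7+: captured black pawn

black pawn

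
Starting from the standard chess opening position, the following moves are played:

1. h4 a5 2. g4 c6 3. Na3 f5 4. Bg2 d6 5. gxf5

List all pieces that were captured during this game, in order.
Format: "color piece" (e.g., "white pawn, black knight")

Tracking captures:
  gxf5: captured black pawn

black pawn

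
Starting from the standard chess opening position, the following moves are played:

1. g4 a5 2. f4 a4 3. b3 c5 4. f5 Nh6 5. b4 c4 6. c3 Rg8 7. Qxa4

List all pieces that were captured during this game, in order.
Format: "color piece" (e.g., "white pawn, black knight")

Tracking captures:
  Qxa4: captured black pawn

black pawn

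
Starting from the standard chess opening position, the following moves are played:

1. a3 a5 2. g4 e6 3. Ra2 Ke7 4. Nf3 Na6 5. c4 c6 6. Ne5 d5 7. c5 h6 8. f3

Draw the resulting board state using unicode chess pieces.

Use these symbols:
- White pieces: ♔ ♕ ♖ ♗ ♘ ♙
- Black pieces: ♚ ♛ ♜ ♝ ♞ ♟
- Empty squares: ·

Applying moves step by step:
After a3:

♜ ♞ ♝ ♛ ♚ ♝ ♞ ♜
♟ ♟ ♟ ♟ ♟ ♟ ♟ ♟
· · · · · · · ·
· · · · · · · ·
· · · · · · · ·
♙ · · · · · · ·
· ♙ ♙ ♙ ♙ ♙ ♙ ♙
♖ ♘ ♗ ♕ ♔ ♗ ♘ ♖


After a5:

♜ ♞ ♝ ♛ ♚ ♝ ♞ ♜
· ♟ ♟ ♟ ♟ ♟ ♟ ♟
· · · · · · · ·
♟ · · · · · · ·
· · · · · · · ·
♙ · · · · · · ·
· ♙ ♙ ♙ ♙ ♙ ♙ ♙
♖ ♘ ♗ ♕ ♔ ♗ ♘ ♖


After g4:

♜ ♞ ♝ ♛ ♚ ♝ ♞ ♜
· ♟ ♟ ♟ ♟ ♟ ♟ ♟
· · · · · · · ·
♟ · · · · · · ·
· · · · · · ♙ ·
♙ · · · · · · ·
· ♙ ♙ ♙ ♙ ♙ · ♙
♖ ♘ ♗ ♕ ♔ ♗ ♘ ♖


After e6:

♜ ♞ ♝ ♛ ♚ ♝ ♞ ♜
· ♟ ♟ ♟ · ♟ ♟ ♟
· · · · ♟ · · ·
♟ · · · · · · ·
· · · · · · ♙ ·
♙ · · · · · · ·
· ♙ ♙ ♙ ♙ ♙ · ♙
♖ ♘ ♗ ♕ ♔ ♗ ♘ ♖


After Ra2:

♜ ♞ ♝ ♛ ♚ ♝ ♞ ♜
· ♟ ♟ ♟ · ♟ ♟ ♟
· · · · ♟ · · ·
♟ · · · · · · ·
· · · · · · ♙ ·
♙ · · · · · · ·
♖ ♙ ♙ ♙ ♙ ♙ · ♙
· ♘ ♗ ♕ ♔ ♗ ♘ ♖


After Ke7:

♜ ♞ ♝ ♛ · ♝ ♞ ♜
· ♟ ♟ ♟ ♚ ♟ ♟ ♟
· · · · ♟ · · ·
♟ · · · · · · ·
· · · · · · ♙ ·
♙ · · · · · · ·
♖ ♙ ♙ ♙ ♙ ♙ · ♙
· ♘ ♗ ♕ ♔ ♗ ♘ ♖


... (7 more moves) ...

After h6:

♜ · ♝ ♛ · ♝ ♞ ♜
· ♟ · · ♚ ♟ ♟ ·
♞ · ♟ · ♟ · · ♟
♟ · ♙ ♟ ♘ · · ·
· · · · · · ♙ ·
♙ · · · · · · ·
♖ ♙ · ♙ ♙ ♙ · ♙
· ♘ ♗ ♕ ♔ ♗ · ♖


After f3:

♜ · ♝ ♛ · ♝ ♞ ♜
· ♟ · · ♚ ♟ ♟ ·
♞ · ♟ · ♟ · · ♟
♟ · ♙ ♟ ♘ · · ·
· · · · · · ♙ ·
♙ · · · · ♙ · ·
♖ ♙ · ♙ ♙ · · ♙
· ♘ ♗ ♕ ♔ ♗ · ♖



  a b c d e f g h
  ─────────────────
8│♜ · ♝ ♛ · ♝ ♞ ♜│8
7│· ♟ · · ♚ ♟ ♟ ·│7
6│♞ · ♟ · ♟ · · ♟│6
5│♟ · ♙ ♟ ♘ · · ·│5
4│· · · · · · ♙ ·│4
3│♙ · · · · ♙ · ·│3
2│♖ ♙ · ♙ ♙ · · ♙│2
1│· ♘ ♗ ♕ ♔ ♗ · ♖│1
  ─────────────────
  a b c d e f g h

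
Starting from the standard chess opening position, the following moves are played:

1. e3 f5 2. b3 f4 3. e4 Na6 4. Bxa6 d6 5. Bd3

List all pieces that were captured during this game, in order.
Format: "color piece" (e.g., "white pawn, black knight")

Tracking captures:
  Bxa6: captured black knight

black knight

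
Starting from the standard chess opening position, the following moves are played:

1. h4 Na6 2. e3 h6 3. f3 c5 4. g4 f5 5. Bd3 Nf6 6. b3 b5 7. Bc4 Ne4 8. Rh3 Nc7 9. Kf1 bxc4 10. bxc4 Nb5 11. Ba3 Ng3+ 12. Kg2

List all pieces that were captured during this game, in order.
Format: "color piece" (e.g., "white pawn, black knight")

Tracking captures:
  bxc4: captured white bishop
  bxc4: captured black pawn

white bishop, black pawn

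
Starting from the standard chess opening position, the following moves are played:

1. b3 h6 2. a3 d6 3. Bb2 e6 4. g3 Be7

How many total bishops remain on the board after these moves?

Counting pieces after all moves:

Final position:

  a b c d e f g h
  ─────────────────
8│♜ ♞ ♝ ♛ ♚ · ♞ ♜│8
7│♟ ♟ ♟ · ♝ ♟ ♟ ·│7
6│· · · ♟ ♟ · · ♟│6
5│· · · · · · · ·│5
4│· · · · · · · ·│4
3│♙ ♙ · · · · ♙ ·│3
2│· ♗ ♙ ♙ ♙ ♙ · ♙│2
1│♖ ♘ · ♕ ♔ ♗ ♘ ♖│1
  ─────────────────
  a b c d e f g h


4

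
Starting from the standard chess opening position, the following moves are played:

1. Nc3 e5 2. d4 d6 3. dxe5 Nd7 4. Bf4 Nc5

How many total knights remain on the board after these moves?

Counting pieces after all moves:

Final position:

  a b c d e f g h
  ─────────────────
8│♜ · ♝ ♛ ♚ ♝ ♞ ♜│8
7│♟ ♟ ♟ · · ♟ ♟ ♟│7
6│· · · ♟ · · · ·│6
5│· · ♞ · ♙ · · ·│5
4│· · · · · ♗ · ·│4
3│· · ♘ · · · · ·│3
2│♙ ♙ ♙ · ♙ ♙ ♙ ♙│2
1│♖ · · ♕ ♔ ♗ ♘ ♖│1
  ─────────────────
  a b c d e f g h


4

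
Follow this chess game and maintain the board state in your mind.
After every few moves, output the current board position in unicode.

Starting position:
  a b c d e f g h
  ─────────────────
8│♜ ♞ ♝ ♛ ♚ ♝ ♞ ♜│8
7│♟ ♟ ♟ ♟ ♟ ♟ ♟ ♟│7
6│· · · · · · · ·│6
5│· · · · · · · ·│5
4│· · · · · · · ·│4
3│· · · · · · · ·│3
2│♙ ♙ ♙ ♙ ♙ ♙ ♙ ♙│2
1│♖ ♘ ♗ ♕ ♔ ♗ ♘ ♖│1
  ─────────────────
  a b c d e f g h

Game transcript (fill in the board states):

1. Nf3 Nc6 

  a b c d e f g h
  ─────────────────
8│♜ · ♝ ♛ ♚ ♝ ♞ ♜│8
7│♟ ♟ ♟ ♟ ♟ ♟ ♟ ♟│7
6│· · ♞ · · · · ·│6
5│· · · · · · · ·│5
4│· · · · · · · ·│4
3│· · · · · ♘ · ·│3
2│♙ ♙ ♙ ♙ ♙ ♙ ♙ ♙│2
1│♖ ♘ ♗ ♕ ♔ ♗ · ♖│1
  ─────────────────
  a b c d e f g h

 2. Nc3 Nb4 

  a b c d e f g h
  ─────────────────
8│♜ · ♝ ♛ ♚ ♝ ♞ ♜│8
7│♟ ♟ ♟ ♟ ♟ ♟ ♟ ♟│7
6│· · · · · · · ·│6
5│· · · · · · · ·│5
4│· ♞ · · · · · ·│4
3│· · ♘ · · ♘ · ·│3
2│♙ ♙ ♙ ♙ ♙ ♙ ♙ ♙│2
1│♖ · ♗ ♕ ♔ ♗ · ♖│1
  ─────────────────
  a b c d e f g h

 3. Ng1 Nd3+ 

  a b c d e f g h
  ─────────────────
8│♜ · ♝ ♛ ♚ ♝ ♞ ♜│8
7│♟ ♟ ♟ ♟ ♟ ♟ ♟ ♟│7
6│· · · · · · · ·│6
5│· · · · · · · ·│5
4│· · · · · · · ·│4
3│· · ♘ ♞ · · · ·│3
2│♙ ♙ ♙ ♙ ♙ ♙ ♙ ♙│2
1│♖ · ♗ ♕ ♔ ♗ ♘ ♖│1
  ─────────────────
  a b c d e f g h

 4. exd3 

  a b c d e f g h
  ─────────────────
8│♜ · ♝ ♛ ♚ ♝ ♞ ♜│8
7│♟ ♟ ♟ ♟ ♟ ♟ ♟ ♟│7
6│· · · · · · · ·│6
5│· · · · · · · ·│5
4│· · · · · · · ·│4
3│· · ♘ ♙ · · · ·│3
2│♙ ♙ ♙ ♙ · ♙ ♙ ♙│2
1│♖ · ♗ ♕ ♔ ♗ ♘ ♖│1
  ─────────────────
  a b c d e f g h


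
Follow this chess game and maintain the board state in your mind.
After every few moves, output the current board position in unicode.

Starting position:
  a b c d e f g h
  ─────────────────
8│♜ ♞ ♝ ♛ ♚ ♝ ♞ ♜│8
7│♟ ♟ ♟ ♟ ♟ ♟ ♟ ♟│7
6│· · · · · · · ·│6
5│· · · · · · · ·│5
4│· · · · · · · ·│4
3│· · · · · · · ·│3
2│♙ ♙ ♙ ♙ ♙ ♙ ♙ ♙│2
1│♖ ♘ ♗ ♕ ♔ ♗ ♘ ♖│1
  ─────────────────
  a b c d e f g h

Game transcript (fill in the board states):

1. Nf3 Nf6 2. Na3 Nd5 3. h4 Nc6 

  a b c d e f g h
  ─────────────────
8│♜ · ♝ ♛ ♚ ♝ · ♜│8
7│♟ ♟ ♟ ♟ ♟ ♟ ♟ ♟│7
6│· · ♞ · · · · ·│6
5│· · · ♞ · · · ·│5
4│· · · · · · · ♙│4
3│♘ · · · · ♘ · ·│3
2│♙ ♙ ♙ ♙ ♙ ♙ ♙ ·│2
1│♖ · ♗ ♕ ♔ ♗ · ♖│1
  ─────────────────
  a b c d e f g h

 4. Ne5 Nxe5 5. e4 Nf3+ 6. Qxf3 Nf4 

  a b c d e f g h
  ─────────────────
8│♜ · ♝ ♛ ♚ ♝ · ♜│8
7│♟ ♟ ♟ ♟ ♟ ♟ ♟ ♟│7
6│· · · · · · · ·│6
5│· · · · · · · ·│5
4│· · · · ♙ ♞ · ♙│4
3│♘ · · · · ♕ · ·│3
2│♙ ♙ ♙ ♙ · ♙ ♙ ·│2
1│♖ · ♗ · ♔ ♗ · ♖│1
  ─────────────────
  a b c d e f g h

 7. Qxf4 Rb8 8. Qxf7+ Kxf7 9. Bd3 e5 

  a b c d e f g h
  ─────────────────
8│· ♜ ♝ ♛ · ♝ · ♜│8
7│♟ ♟ ♟ ♟ · ♚ ♟ ♟│7
6│· · · · · · · ·│6
5│· · · · ♟ · · ·│5
4│· · · · ♙ · · ♙│4
3│♘ · · ♗ · · · ·│3
2│♙ ♙ ♙ ♙ · ♙ ♙ ·│2
1│♖ · ♗ · ♔ · · ♖│1
  ─────────────────
  a b c d e f g h

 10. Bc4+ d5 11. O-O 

  a b c d e f g h
  ─────────────────
8│· ♜ ♝ ♛ · ♝ · ♜│8
7│♟ ♟ ♟ · · ♚ ♟ ♟│7
6│· · · · · · · ·│6
5│· · · ♟ ♟ · · ·│5
4│· · ♗ · ♙ · · ♙│4
3│♘ · · · · · · ·│3
2│♙ ♙ ♙ ♙ · ♙ ♙ ·│2
1│♖ · ♗ · · ♖ ♔ ·│1
  ─────────────────
  a b c d e f g h


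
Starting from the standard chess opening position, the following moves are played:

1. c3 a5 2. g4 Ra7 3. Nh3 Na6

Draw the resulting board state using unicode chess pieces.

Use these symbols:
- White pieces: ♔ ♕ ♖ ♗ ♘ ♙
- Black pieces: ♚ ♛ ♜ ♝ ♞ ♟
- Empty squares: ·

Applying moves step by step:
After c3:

♜ ♞ ♝ ♛ ♚ ♝ ♞ ♜
♟ ♟ ♟ ♟ ♟ ♟ ♟ ♟
· · · · · · · ·
· · · · · · · ·
· · · · · · · ·
· · ♙ · · · · ·
♙ ♙ · ♙ ♙ ♙ ♙ ♙
♖ ♘ ♗ ♕ ♔ ♗ ♘ ♖


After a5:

♜ ♞ ♝ ♛ ♚ ♝ ♞ ♜
· ♟ ♟ ♟ ♟ ♟ ♟ ♟
· · · · · · · ·
♟ · · · · · · ·
· · · · · · · ·
· · ♙ · · · · ·
♙ ♙ · ♙ ♙ ♙ ♙ ♙
♖ ♘ ♗ ♕ ♔ ♗ ♘ ♖


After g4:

♜ ♞ ♝ ♛ ♚ ♝ ♞ ♜
· ♟ ♟ ♟ ♟ ♟ ♟ ♟
· · · · · · · ·
♟ · · · · · · ·
· · · · · · ♙ ·
· · ♙ · · · · ·
♙ ♙ · ♙ ♙ ♙ · ♙
♖ ♘ ♗ ♕ ♔ ♗ ♘ ♖


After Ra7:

· ♞ ♝ ♛ ♚ ♝ ♞ ♜
♜ ♟ ♟ ♟ ♟ ♟ ♟ ♟
· · · · · · · ·
♟ · · · · · · ·
· · · · · · ♙ ·
· · ♙ · · · · ·
♙ ♙ · ♙ ♙ ♙ · ♙
♖ ♘ ♗ ♕ ♔ ♗ ♘ ♖


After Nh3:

· ♞ ♝ ♛ ♚ ♝ ♞ ♜
♜ ♟ ♟ ♟ ♟ ♟ ♟ ♟
· · · · · · · ·
♟ · · · · · · ·
· · · · · · ♙ ·
· · ♙ · · · · ♘
♙ ♙ · ♙ ♙ ♙ · ♙
♖ ♘ ♗ ♕ ♔ ♗ · ♖


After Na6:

· · ♝ ♛ ♚ ♝ ♞ ♜
♜ ♟ ♟ ♟ ♟ ♟ ♟ ♟
♞ · · · · · · ·
♟ · · · · · · ·
· · · · · · ♙ ·
· · ♙ · · · · ♘
♙ ♙ · ♙ ♙ ♙ · ♙
♖ ♘ ♗ ♕ ♔ ♗ · ♖



  a b c d e f g h
  ─────────────────
8│· · ♝ ♛ ♚ ♝ ♞ ♜│8
7│♜ ♟ ♟ ♟ ♟ ♟ ♟ ♟│7
6│♞ · · · · · · ·│6
5│♟ · · · · · · ·│5
4│· · · · · · ♙ ·│4
3│· · ♙ · · · · ♘│3
2│♙ ♙ · ♙ ♙ ♙ · ♙│2
1│♖ ♘ ♗ ♕ ♔ ♗ · ♖│1
  ─────────────────
  a b c d e f g h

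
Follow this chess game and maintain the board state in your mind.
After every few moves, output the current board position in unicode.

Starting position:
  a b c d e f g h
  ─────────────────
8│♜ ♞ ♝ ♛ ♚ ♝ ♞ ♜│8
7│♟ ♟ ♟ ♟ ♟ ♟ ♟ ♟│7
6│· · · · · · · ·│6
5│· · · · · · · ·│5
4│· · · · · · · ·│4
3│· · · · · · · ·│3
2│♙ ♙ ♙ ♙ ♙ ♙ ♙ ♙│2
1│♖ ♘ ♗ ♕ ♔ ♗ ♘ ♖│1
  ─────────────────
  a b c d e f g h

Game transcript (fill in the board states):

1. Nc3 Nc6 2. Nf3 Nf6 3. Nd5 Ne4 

  a b c d e f g h
  ─────────────────
8│♜ · ♝ ♛ ♚ ♝ · ♜│8
7│♟ ♟ ♟ ♟ ♟ ♟ ♟ ♟│7
6│· · ♞ · · · · ·│6
5│· · · ♘ · · · ·│5
4│· · · · ♞ · · ·│4
3│· · · · · ♘ · ·│3
2│♙ ♙ ♙ ♙ ♙ ♙ ♙ ♙│2
1│♖ · ♗ ♕ ♔ ♗ · ♖│1
  ─────────────────
  a b c d e f g h

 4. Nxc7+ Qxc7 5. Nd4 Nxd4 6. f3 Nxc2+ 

  a b c d e f g h
  ─────────────────
8│♜ · ♝ · ♚ ♝ · ♜│8
7│♟ ♟ ♛ ♟ ♟ ♟ ♟ ♟│7
6│· · · · · · · ·│6
5│· · · · · · · ·│5
4│· · · · ♞ · · ·│4
3│· · · · · ♙ · ·│3
2│♙ ♙ ♞ ♙ ♙ · ♙ ♙│2
1│♖ · ♗ ♕ ♔ ♗ · ♖│1
  ─────────────────
  a b c d e f g h

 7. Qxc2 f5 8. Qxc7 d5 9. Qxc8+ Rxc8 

  a b c d e f g h
  ─────────────────
8│· · ♜ · ♚ ♝ · ♜│8
7│♟ ♟ · · ♟ · ♟ ♟│7
6│· · · · · · · ·│6
5│· · · ♟ · ♟ · ·│5
4│· · · · ♞ · · ·│4
3│· · · · · ♙ · ·│3
2│♙ ♙ · ♙ ♙ · ♙ ♙│2
1│♖ · ♗ · ♔ ♗ · ♖│1
  ─────────────────
  a b c d e f g h

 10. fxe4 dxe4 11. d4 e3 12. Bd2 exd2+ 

  a b c d e f g h
  ─────────────────
8│· · ♜ · ♚ ♝ · ♜│8
7│♟ ♟ · · ♟ · ♟ ♟│7
6│· · · · · · · ·│6
5│· · · · · ♟ · ·│5
4│· · · ♙ · · · ·│4
3│· · · · · · · ·│3
2│♙ ♙ · ♟ ♙ · ♙ ♙│2
1│♖ · · · ♔ ♗ · ♖│1
  ─────────────────
  a b c d e f g h



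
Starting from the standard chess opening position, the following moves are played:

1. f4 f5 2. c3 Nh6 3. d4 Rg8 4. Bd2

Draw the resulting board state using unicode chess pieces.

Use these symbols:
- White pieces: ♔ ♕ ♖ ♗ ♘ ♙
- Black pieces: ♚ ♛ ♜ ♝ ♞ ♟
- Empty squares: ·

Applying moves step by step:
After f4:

♜ ♞ ♝ ♛ ♚ ♝ ♞ ♜
♟ ♟ ♟ ♟ ♟ ♟ ♟ ♟
· · · · · · · ·
· · · · · · · ·
· · · · · ♙ · ·
· · · · · · · ·
♙ ♙ ♙ ♙ ♙ · ♙ ♙
♖ ♘ ♗ ♕ ♔ ♗ ♘ ♖


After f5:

♜ ♞ ♝ ♛ ♚ ♝ ♞ ♜
♟ ♟ ♟ ♟ ♟ · ♟ ♟
· · · · · · · ·
· · · · · ♟ · ·
· · · · · ♙ · ·
· · · · · · · ·
♙ ♙ ♙ ♙ ♙ · ♙ ♙
♖ ♘ ♗ ♕ ♔ ♗ ♘ ♖


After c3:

♜ ♞ ♝ ♛ ♚ ♝ ♞ ♜
♟ ♟ ♟ ♟ ♟ · ♟ ♟
· · · · · · · ·
· · · · · ♟ · ·
· · · · · ♙ · ·
· · ♙ · · · · ·
♙ ♙ · ♙ ♙ · ♙ ♙
♖ ♘ ♗ ♕ ♔ ♗ ♘ ♖


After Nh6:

♜ ♞ ♝ ♛ ♚ ♝ · ♜
♟ ♟ ♟ ♟ ♟ · ♟ ♟
· · · · · · · ♞
· · · · · ♟ · ·
· · · · · ♙ · ·
· · ♙ · · · · ·
♙ ♙ · ♙ ♙ · ♙ ♙
♖ ♘ ♗ ♕ ♔ ♗ ♘ ♖


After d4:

♜ ♞ ♝ ♛ ♚ ♝ · ♜
♟ ♟ ♟ ♟ ♟ · ♟ ♟
· · · · · · · ♞
· · · · · ♟ · ·
· · · ♙ · ♙ · ·
· · ♙ · · · · ·
♙ ♙ · · ♙ · ♙ ♙
♖ ♘ ♗ ♕ ♔ ♗ ♘ ♖


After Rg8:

♜ ♞ ♝ ♛ ♚ ♝ ♜ ·
♟ ♟ ♟ ♟ ♟ · ♟ ♟
· · · · · · · ♞
· · · · · ♟ · ·
· · · ♙ · ♙ · ·
· · ♙ · · · · ·
♙ ♙ · · ♙ · ♙ ♙
♖ ♘ ♗ ♕ ♔ ♗ ♘ ♖


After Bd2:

♜ ♞ ♝ ♛ ♚ ♝ ♜ ·
♟ ♟ ♟ ♟ ♟ · ♟ ♟
· · · · · · · ♞
· · · · · ♟ · ·
· · · ♙ · ♙ · ·
· · ♙ · · · · ·
♙ ♙ · ♗ ♙ · ♙ ♙
♖ ♘ · ♕ ♔ ♗ ♘ ♖



  a b c d e f g h
  ─────────────────
8│♜ ♞ ♝ ♛ ♚ ♝ ♜ ·│8
7│♟ ♟ ♟ ♟ ♟ · ♟ ♟│7
6│· · · · · · · ♞│6
5│· · · · · ♟ · ·│5
4│· · · ♙ · ♙ · ·│4
3│· · ♙ · · · · ·│3
2│♙ ♙ · ♗ ♙ · ♙ ♙│2
1│♖ ♘ · ♕ ♔ ♗ ♘ ♖│1
  ─────────────────
  a b c d e f g h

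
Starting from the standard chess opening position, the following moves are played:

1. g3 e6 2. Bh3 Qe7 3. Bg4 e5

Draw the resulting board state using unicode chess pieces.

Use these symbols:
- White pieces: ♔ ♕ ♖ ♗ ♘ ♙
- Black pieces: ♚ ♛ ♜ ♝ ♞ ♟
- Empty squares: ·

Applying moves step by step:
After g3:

♜ ♞ ♝ ♛ ♚ ♝ ♞ ♜
♟ ♟ ♟ ♟ ♟ ♟ ♟ ♟
· · · · · · · ·
· · · · · · · ·
· · · · · · · ·
· · · · · · ♙ ·
♙ ♙ ♙ ♙ ♙ ♙ · ♙
♖ ♘ ♗ ♕ ♔ ♗ ♘ ♖


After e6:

♜ ♞ ♝ ♛ ♚ ♝ ♞ ♜
♟ ♟ ♟ ♟ · ♟ ♟ ♟
· · · · ♟ · · ·
· · · · · · · ·
· · · · · · · ·
· · · · · · ♙ ·
♙ ♙ ♙ ♙ ♙ ♙ · ♙
♖ ♘ ♗ ♕ ♔ ♗ ♘ ♖


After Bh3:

♜ ♞ ♝ ♛ ♚ ♝ ♞ ♜
♟ ♟ ♟ ♟ · ♟ ♟ ♟
· · · · ♟ · · ·
· · · · · · · ·
· · · · · · · ·
· · · · · · ♙ ♗
♙ ♙ ♙ ♙ ♙ ♙ · ♙
♖ ♘ ♗ ♕ ♔ · ♘ ♖


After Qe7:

♜ ♞ ♝ · ♚ ♝ ♞ ♜
♟ ♟ ♟ ♟ ♛ ♟ ♟ ♟
· · · · ♟ · · ·
· · · · · · · ·
· · · · · · · ·
· · · · · · ♙ ♗
♙ ♙ ♙ ♙ ♙ ♙ · ♙
♖ ♘ ♗ ♕ ♔ · ♘ ♖


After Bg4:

♜ ♞ ♝ · ♚ ♝ ♞ ♜
♟ ♟ ♟ ♟ ♛ ♟ ♟ ♟
· · · · ♟ · · ·
· · · · · · · ·
· · · · · · ♗ ·
· · · · · · ♙ ·
♙ ♙ ♙ ♙ ♙ ♙ · ♙
♖ ♘ ♗ ♕ ♔ · ♘ ♖


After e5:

♜ ♞ ♝ · ♚ ♝ ♞ ♜
♟ ♟ ♟ ♟ ♛ ♟ ♟ ♟
· · · · · · · ·
· · · · ♟ · · ·
· · · · · · ♗ ·
· · · · · · ♙ ·
♙ ♙ ♙ ♙ ♙ ♙ · ♙
♖ ♘ ♗ ♕ ♔ · ♘ ♖



  a b c d e f g h
  ─────────────────
8│♜ ♞ ♝ · ♚ ♝ ♞ ♜│8
7│♟ ♟ ♟ ♟ ♛ ♟ ♟ ♟│7
6│· · · · · · · ·│6
5│· · · · ♟ · · ·│5
4│· · · · · · ♗ ·│4
3│· · · · · · ♙ ·│3
2│♙ ♙ ♙ ♙ ♙ ♙ · ♙│2
1│♖ ♘ ♗ ♕ ♔ · ♘ ♖│1
  ─────────────────
  a b c d e f g h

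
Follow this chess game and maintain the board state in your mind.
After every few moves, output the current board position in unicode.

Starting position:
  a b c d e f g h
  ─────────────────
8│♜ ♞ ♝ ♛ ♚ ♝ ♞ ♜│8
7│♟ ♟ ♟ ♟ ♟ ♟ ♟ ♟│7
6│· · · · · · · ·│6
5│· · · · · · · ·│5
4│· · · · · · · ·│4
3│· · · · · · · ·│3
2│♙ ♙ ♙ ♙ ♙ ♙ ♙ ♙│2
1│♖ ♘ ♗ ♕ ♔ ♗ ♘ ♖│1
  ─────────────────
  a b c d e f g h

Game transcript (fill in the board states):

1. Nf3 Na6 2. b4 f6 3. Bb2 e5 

  a b c d e f g h
  ─────────────────
8│♜ · ♝ ♛ ♚ ♝ ♞ ♜│8
7│♟ ♟ ♟ ♟ · · ♟ ♟│7
6│♞ · · · · ♟ · ·│6
5│· · · · ♟ · · ·│5
4│· ♙ · · · · · ·│4
3│· · · · · ♘ · ·│3
2│♙ ♗ ♙ ♙ ♙ ♙ ♙ ♙│2
1│♖ ♘ · ♕ ♔ ♗ · ♖│1
  ─────────────────
  a b c d e f g h

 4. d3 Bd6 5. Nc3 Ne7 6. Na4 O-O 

  a b c d e f g h
  ─────────────────
8│♜ · ♝ ♛ · ♜ ♚ ·│8
7│♟ ♟ ♟ ♟ ♞ · ♟ ♟│7
6│♞ · · ♝ · ♟ · ·│6
5│· · · · ♟ · · ·│5
4│♘ ♙ · · · · · ·│4
3│· · · ♙ · ♘ · ·│3
2│♙ ♗ ♙ · ♙ ♙ ♙ ♙│2
1│♖ · · ♕ ♔ ♗ · ♖│1
  ─────────────────
  a b c d e f g h

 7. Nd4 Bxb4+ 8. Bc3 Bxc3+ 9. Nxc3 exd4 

  a b c d e f g h
  ─────────────────
8│♜ · ♝ ♛ · ♜ ♚ ·│8
7│♟ ♟ ♟ ♟ ♞ · ♟ ♟│7
6│♞ · · · · ♟ · ·│6
5│· · · · · · · ·│5
4│· · · ♟ · · · ·│4
3│· · ♘ ♙ · · · ·│3
2│♙ · ♙ · ♙ ♙ ♙ ♙│2
1│♖ · · ♕ ♔ ♗ · ♖│1
  ─────────────────
  a b c d e f g h

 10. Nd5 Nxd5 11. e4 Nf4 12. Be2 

  a b c d e f g h
  ─────────────────
8│♜ · ♝ ♛ · ♜ ♚ ·│8
7│♟ ♟ ♟ ♟ · · ♟ ♟│7
6│♞ · · · · ♟ · ·│6
5│· · · · · · · ·│5
4│· · · ♟ ♙ ♞ · ·│4
3│· · · ♙ · · · ·│3
2│♙ · ♙ · ♗ ♙ ♙ ♙│2
1│♖ · · ♕ ♔ · · ♖│1
  ─────────────────
  a b c d e f g h
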